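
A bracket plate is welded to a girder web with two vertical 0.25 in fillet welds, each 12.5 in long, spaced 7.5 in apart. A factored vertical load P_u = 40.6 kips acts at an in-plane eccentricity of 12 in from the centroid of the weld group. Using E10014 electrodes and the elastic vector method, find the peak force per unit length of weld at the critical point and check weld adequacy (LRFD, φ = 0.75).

f_max ≈ 6.24 kip/in; adequate

E100XX → F_EXX = 100 ksi.
Total weld length L_w = 25 in. Treat welds as unit-width lines.
Polar moment about centroid: J = 2[d³/12 + d(b/2)²] = 2[12.5³/12 + 12.5×3.75²] = 677.1 in³.
Direct shear f_v = P/L_w = 40.6 / 25 = 1.624 kip/in (vertical).
Torsion M = P·e = 40.6 × 12 = 487.2 kip·in.
Critical point at (x, y) = (3.75, 6.25) from centroid. f_tx = M·y/J = 4.497 kip/in; f_ty = M·x/J = 2.698 kip/in.
Resultant f_max = √[f_tx² + (f_v + f_ty)²] = √[4.497² + (1.624 + 2.698)²] = 6.238 kip/in.
Capacity per unit length: φr_n = 0.75 × 0.6 × 100 × (0.707 × 0.25) = 7.954 kip/in.
6.238 ≤ 7.954 → adequate.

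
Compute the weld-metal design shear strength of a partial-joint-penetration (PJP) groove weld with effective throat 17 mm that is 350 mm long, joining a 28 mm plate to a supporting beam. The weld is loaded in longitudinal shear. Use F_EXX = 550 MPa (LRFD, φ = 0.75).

Effective throat (given) t_e = 17 mm.
A_we = 17 × 350 = 5950 mm².
F_nw = 0.6 F_EXX = 330 MPa.
φR_n = 0.75 × 330 × 5950 × 10⁻³ = 1473 kN.

φR_n ≈ 1470 kN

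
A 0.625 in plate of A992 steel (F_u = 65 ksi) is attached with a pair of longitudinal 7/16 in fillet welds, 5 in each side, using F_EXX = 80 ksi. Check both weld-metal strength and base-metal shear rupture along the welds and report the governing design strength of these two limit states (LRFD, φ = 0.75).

t_e = 0.707 × 0.4375 = 0.3093 in; L = 10 in.
Weld metal: φR_n = 0.75 × 0.6 × 80 × 0.3093 × 10 = 111.4 kip.
Base metal (shear rupture): φR_n = 0.75 × 0.6 × 65 × 0.625 × 10 = 182.8 kip.
Governing: weld metal.

φR_n ≈ 111 kip (weld metal governs)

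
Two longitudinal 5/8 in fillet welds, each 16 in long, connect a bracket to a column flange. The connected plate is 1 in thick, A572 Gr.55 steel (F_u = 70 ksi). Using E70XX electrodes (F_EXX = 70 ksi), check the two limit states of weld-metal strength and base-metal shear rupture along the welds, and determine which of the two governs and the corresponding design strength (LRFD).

φR_n ≈ 445 kips (weld metal governs)

t_e = 0.707 × 0.625 = 0.4419 in; L = 32 in.
Weld metal: φR_n = 0.75 × 0.6 × 70 × 0.4419 × 32 = 445.4 kips.
Base metal (shear rupture): φR_n = 0.75 × 0.6 × 70 × 1 × 32 = 1008 kips.
Governing: weld metal.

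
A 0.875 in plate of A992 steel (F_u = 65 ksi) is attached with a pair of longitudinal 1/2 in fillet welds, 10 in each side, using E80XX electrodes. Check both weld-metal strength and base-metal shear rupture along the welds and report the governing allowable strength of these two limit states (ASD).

R_n/Ω ≈ 170 kip (weld metal governs)

E80XX → F_EXX = 80 ksi.
t_e = 0.707 × 0.5 = 0.3535 in; L = 20 in.
Weld metal: R_n/Ω = (1/2.0) × 0.6 × 80 × 0.3535 × 20 = 169.7 kip.
Base metal (shear rupture): R_n/Ω = (1/2.0) × 0.6 × 65 × 0.875 × 20 = 341.2 kip.
Governing: weld metal.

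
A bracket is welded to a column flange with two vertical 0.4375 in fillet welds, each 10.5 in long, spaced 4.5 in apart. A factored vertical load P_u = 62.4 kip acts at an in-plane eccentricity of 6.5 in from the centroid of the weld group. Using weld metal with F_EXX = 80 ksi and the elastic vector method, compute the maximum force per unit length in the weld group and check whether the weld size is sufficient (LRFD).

f_max ≈ 9.32 kip/in; adequate

Total weld length L_w = 21 in. Treat welds as unit-width lines.
Polar moment about centroid: J = 2[d³/12 + d(b/2)²] = 2[10.5³/12 + 10.5×2.25²] = 299.2 in³.
Direct shear f_v = P/L_w = 62.4 / 21 = 2.971 kip/in (vertical).
Torsion M = P·e = 62.4 × 6.5 = 405.6 kip·in.
Critical point at (x, y) = (2.25, 5.25) from centroid. f_tx = M·y/J = 7.116 kip/in; f_ty = M·x/J = 3.05 kip/in.
Resultant f_max = √[f_tx² + (f_v + f_ty)²] = √[7.116² + (2.971 + 3.05)²] = 9.321 kip/in.
Capacity per unit length: φr_n = 0.75 × 0.6 × 80 × (0.707 × 0.4375) = 11.14 kip/in.
9.321 ≤ 11.14 → adequate.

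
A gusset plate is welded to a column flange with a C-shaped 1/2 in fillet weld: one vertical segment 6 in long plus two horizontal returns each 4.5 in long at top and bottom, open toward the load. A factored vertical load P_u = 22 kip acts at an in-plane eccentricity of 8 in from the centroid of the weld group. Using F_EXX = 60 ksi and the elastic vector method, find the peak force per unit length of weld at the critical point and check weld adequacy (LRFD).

f_max ≈ 6.92 kip/in; adequate

Total weld length L_w = 15 in. Treat welds as unit-width lines.
Centroid: x̄ = 2×4.5×2.25 / 15 = 1.35 in from the vertical weld.
Polar moment about centroid: J = I_x + I_y = [6³/12 + 2×4.5×3²] + [6×1.35² + 2(4.5³/12 + 4.5×0.9²)] = 132.4 in³.
Direct shear f_v = P/L_w = 22 / 15 = 1.467 kip/in (vertical).
Torsion M = P·e = 22 × 8 = 176 kip·in.
Critical point at (x, y) = (3.15, 3) from centroid. f_tx = M·y/J = 3.988 kip/in; f_ty = M·x/J = 4.187 kip/in.
Resultant f_max = √[f_tx² + (f_v + f_ty)²] = √[3.988² + (1.467 + 4.187)²] = 6.918 kip/in.
Capacity per unit length: φr_n = 0.75 × 0.6 × 60 × (0.707 × 0.5) = 9.544 kip/in.
6.918 ≤ 9.544 → adequate.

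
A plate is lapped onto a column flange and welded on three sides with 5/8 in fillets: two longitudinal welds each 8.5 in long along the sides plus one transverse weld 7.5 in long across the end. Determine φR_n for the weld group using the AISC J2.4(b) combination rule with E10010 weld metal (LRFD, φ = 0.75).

φR_n ≈ 511 kip

E100XX → F_EXX = 100 ksi.
t_e = 0.707 × 0.625 = 0.4419 in.
R_nwl = 0.6 × 100 × 0.4419 × 17 = 450.7 kip (longitudinal, 2 welds).
R_nwt = 0.6 × 100 × 0.4419 × 7.5 = 198.8 kip (transverse, base value).
(i) R_nwl + R_nwt = 649.6 kip; (ii) 0.85 R_nwl + 1.5 R_nwt = 681.4 kip.
R_n = max = 681.4 kip [governs: (ii)]; φR_n = 511 kip.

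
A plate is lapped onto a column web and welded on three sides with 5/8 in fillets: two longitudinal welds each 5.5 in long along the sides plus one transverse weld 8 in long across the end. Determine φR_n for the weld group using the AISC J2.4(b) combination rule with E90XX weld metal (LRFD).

E90XX → F_EXX = 90 ksi.
t_e = 0.707 × 0.625 = 0.4419 in.
R_nwl = 0.6 × 90 × 0.4419 × 11 = 262.5 kips (longitudinal, 2 welds).
R_nwt = 0.6 × 90 × 0.4419 × 8 = 190.9 kips (transverse, base value).
(i) R_nwl + R_nwt = 453.4 kips; (ii) 0.85 R_nwl + 1.5 R_nwt = 509.4 kips.
R_n = max = 509.4 kips [governs: (ii)]; φR_n = 382.1 kips.

φR_n ≈ 382 kips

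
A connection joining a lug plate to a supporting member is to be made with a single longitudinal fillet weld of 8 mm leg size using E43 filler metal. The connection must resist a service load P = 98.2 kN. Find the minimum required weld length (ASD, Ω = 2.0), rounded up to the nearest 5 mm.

L = 135 mm

E43XX → F_EXX = 430 MPa.
Throat t_e = 0.707 × 8 = 5.656 mm.
r_n/Ω = (0.6 × 430 × 5.656) / 2.0 = 729.6 N/mm = 0.7296 kN/mm.
L_req = P / (r_n/Ω) = 98.2 / 0.7296 = 134.6 mm total.
Round up → use L = 135 mm.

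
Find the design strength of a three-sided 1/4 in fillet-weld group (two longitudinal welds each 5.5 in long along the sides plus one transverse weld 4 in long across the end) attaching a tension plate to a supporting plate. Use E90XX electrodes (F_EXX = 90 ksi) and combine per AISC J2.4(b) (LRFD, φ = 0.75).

t_e = 0.707 × 0.25 = 0.1767 in.
R_nwl = 0.6 × 90 × 0.1767 × 11 = 105 kips (longitudinal, 2 welds).
R_nwt = 0.6 × 90 × 0.1767 × 4 = 38.18 kips (transverse, base value).
(i) R_nwl + R_nwt = 143.2 kips; (ii) 0.85 R_nwl + 1.5 R_nwt = 146.5 kips.
R_n = max = 146.5 kips [governs: (ii)]; φR_n = 109.9 kips.

φR_n ≈ 110 kips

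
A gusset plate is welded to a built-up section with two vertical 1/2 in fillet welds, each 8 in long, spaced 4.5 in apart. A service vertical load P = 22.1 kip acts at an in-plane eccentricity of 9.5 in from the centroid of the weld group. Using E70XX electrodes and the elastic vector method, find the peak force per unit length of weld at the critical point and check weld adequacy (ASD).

E70XX → F_EXX = 70 ksi.
Total weld length L_w = 16 in. Treat welds as unit-width lines.
Polar moment about centroid: J = 2[d³/12 + d(b/2)²] = 2[8³/12 + 8×2.25²] = 166.3 in³.
Direct shear f_v = P/L_w = 22.1 / 16 = 1.381 kip/in (vertical).
Torsion M = P·e = 22.1 × 9.5 = 209.95 kip·in.
Critical point at (x, y) = (2.25, 4) from centroid. f_tx = M·y/J = 5.049 kip/in; f_ty = M·x/J = 2.84 kip/in.
Resultant f_max = √[f_tx² + (f_v + f_ty)²] = √[5.049² + (1.381 + 2.84)²] = 6.581 kip/in.
Capacity per unit length: r_n/Ω = (1/2.0) × 0.6 × 70 × (0.707 × 0.5) = 7.423 kip/in.
6.581 ≤ 7.423 → adequate.

f_max ≈ 6.58 kip/in; adequate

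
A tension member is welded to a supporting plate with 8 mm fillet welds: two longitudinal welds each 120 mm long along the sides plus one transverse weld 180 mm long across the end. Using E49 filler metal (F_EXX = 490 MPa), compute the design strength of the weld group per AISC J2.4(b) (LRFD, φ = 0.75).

t_e = 0.707 × 8 = 5.656 mm.
R_nwl = 0.6 × 490 × 5.656 × 240 × 10⁻³ = 399.1 kN (longitudinal, 2 welds).
R_nwt = 0.6 × 490 × 5.656 × 180 × 10⁻³ = 299.3 kN (transverse, base value).
(i) R_nwl + R_nwt = 698.4 kN; (ii) 0.85 R_nwl + 1.5 R_nwt = 788.2 kN.
R_n = max = 788.2 kN [governs: (ii)]; φR_n = 591.1 kN.

φR_n ≈ 591 kN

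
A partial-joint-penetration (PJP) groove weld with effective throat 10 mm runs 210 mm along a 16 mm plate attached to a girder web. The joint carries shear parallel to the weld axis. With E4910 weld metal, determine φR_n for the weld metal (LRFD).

E49XX → F_EXX = 490 MPa.
Effective throat (given) t_e = 10 mm.
A_we = 10 × 210 = 2100 mm².
F_nw = 0.6 F_EXX = 294 MPa.
φR_n = 0.75 × 294 × 2100 × 10⁻³ = 463 kN.

φR_n ≈ 463 kN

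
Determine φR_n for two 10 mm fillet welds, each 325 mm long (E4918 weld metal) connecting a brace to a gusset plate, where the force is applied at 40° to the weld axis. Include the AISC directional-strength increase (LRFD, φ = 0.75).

E49XX → F_EXX = 490 MPa.
t_e = 0.707 × 10 = 7.07 mm; A_we = 7.07 × 650 = 4596 mm².
Directional factor: 1.0 + 0.5 sin^1.5(40°) = 1.258.
F_nw = 0.6 × 490 × 1.258 = 369.8 MPa.
φR_n = 0.75 × 369.8 × 4596 × 10⁻³ = 1274 kN.

φR_n ≈ 1270 kN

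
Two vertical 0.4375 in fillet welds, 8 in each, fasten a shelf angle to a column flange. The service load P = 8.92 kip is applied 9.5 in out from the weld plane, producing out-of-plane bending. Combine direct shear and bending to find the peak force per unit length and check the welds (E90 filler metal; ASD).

f_max ≈ 4.01 kip/in; adequate

E90XX → F_EXX = 90 ksi.
L_w = 2 × 8 = 16 in; section modulus (unit throat) S = 2 × L²/6 = 21.33 in².
Direct shear f_v = P/L_w = 8.92/16 = 0.5575 kip/in.
Moment M = P × e = 8.92 × 9.5 = 84.74 kip·in; bending f_b = M/S = 3.972 kip/in.
f_max = √(f_v² + f_b²) = √(0.5575² + 3.972²) = 4.011 kip/in.
r_n/Ω = (1/2.0) × 0.6 × 90 × (0.707 × 0.4375) = 8.351 kip/in → adequate.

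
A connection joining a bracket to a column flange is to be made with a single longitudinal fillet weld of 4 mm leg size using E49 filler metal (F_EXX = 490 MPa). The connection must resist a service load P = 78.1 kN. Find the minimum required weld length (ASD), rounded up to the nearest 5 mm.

Throat t_e = 0.707 × 4 = 2.828 mm.
r_n/Ω = (0.6 × 490 × 2.828) / 2.0 = 415.7 N/mm = 0.4157 kN/mm.
L_req = P / (r_n/Ω) = 78.1 / 0.4157 = 187.9 mm total.
Round up → use L = 190 mm.

L = 190 mm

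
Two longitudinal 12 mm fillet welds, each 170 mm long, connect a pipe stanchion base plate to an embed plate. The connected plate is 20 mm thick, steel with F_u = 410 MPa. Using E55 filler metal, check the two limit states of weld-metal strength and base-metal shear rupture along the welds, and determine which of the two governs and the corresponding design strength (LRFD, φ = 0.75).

φR_n ≈ 714 kN (weld metal governs)

E55XX → F_EXX = 550 MPa.
t_e = 0.707 × 12 = 8.484 mm; L = 340 mm.
Weld metal: φR_n = 0.75 × 0.6 × 550 × 8.484 × 340 × 10⁻³ = 713.9 kN.
Base metal (shear rupture): φR_n = 0.75 × 0.6 × 410 × 20 × 340 × 10⁻³ = 1255 kN.
Governing: weld metal.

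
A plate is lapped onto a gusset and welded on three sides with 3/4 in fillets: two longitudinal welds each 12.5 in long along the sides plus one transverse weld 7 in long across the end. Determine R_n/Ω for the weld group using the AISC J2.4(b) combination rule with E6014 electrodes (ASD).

E60XX → F_EXX = 60 ksi.
t_e = 0.707 × 0.75 = 0.5302 in.
R_nwl = 0.6 × 60 × 0.5302 × 25 = 477.2 kips (longitudinal, 2 welds).
R_nwt = 0.6 × 60 × 0.5302 × 7 = 133.6 kips (transverse, base value).
(i) R_nwl + R_nwt = 610.8 kips; (ii) 0.85 R_nwl + 1.5 R_nwt = 606.1 kips.
R_n = max = 610.8 kips [governs: (i)]; R_n/Ω = 305.4 kips.

R_n/Ω ≈ 305 kips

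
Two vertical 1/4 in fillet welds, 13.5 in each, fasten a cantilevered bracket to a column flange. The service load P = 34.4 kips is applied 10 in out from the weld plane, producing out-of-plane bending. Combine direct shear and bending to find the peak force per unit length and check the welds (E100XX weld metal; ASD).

E100XX → F_EXX = 100 ksi.
L_w = 2 × 13.5 = 27 in; section modulus (unit throat) S = 2 × L²/6 = 60.75 in².
Direct shear f_v = P/L_w = 34.4/27 = 1.274 kip/in.
Moment M = P × e = 34.4 × 10 = 344 kip·in; bending f_b = M/S = 5.663 kip/in.
f_max = √(f_v² + f_b²) = √(1.274² + 5.663²) = 5.804 kip/in.
r_n/Ω = (1/2.0) × 0.6 × 100 × (0.707 × 0.25) = 5.302 kip/in → NOT adequate.

f_max ≈ 5.8 kip/in; NOT adequate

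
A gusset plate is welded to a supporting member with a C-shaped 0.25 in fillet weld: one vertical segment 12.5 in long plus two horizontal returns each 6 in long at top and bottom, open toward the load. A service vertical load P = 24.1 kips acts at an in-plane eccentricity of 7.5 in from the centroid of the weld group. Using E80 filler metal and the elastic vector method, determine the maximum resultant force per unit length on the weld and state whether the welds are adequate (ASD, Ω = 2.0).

f_max ≈ 2.63 kip/in; adequate

E80XX → F_EXX = 80 ksi.
Total weld length L_w = 24.5 in. Treat welds as unit-width lines.
Centroid: x̄ = 2×6×3 / 24.5 = 1.469 in from the vertical weld.
Polar moment about centroid: J = I_x + I_y = [12.5³/12 + 2×6×6.25²] + [12.5×1.469² + 2(6³/12 + 6×1.531²)] = 722.6 in³.
Direct shear f_v = P/L_w = 24.1 / 24.5 = 0.9837 kip/in (vertical).
Torsion M = P·e = 24.1 × 7.5 = 180.75 kip·in.
Critical point at (x, y) = (4.531, 6.25) from centroid. f_tx = M·y/J = 1.563 kip/in; f_ty = M·x/J = 1.133 kip/in.
Resultant f_max = √[f_tx² + (f_v + f_ty)²] = √[1.563² + (0.9837 + 1.133)²] = 2.632 kip/in.
Capacity per unit length: r_n/Ω = (1/2.0) × 0.6 × 80 × (0.707 × 0.25) = 4.242 kip/in.
2.632 ≤ 4.242 → adequate.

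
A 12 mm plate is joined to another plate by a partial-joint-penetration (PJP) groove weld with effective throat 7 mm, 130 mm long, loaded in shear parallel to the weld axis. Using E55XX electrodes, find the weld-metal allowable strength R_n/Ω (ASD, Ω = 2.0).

R_n/Ω ≈ 150 kN

E55XX → F_EXX = 550 MPa.
Effective throat (given) t_e = 7 mm.
A_we = 7 × 130 = 910 mm².
F_nw = 0.6 F_EXX = 330 MPa.
R_n/Ω = (330 × 910) / 2.0 × 10⁻³ = 150.2 kN.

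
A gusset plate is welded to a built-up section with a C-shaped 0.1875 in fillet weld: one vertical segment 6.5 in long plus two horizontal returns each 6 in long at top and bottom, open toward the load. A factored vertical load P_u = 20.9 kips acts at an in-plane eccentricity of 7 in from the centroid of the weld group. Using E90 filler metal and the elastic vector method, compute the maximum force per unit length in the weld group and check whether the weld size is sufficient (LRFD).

f_max ≈ 4.34 kip/in; adequate

E90XX → F_EXX = 90 ksi.
Total weld length L_w = 18.5 in. Treat welds as unit-width lines.
Centroid: x̄ = 2×6×3 / 18.5 = 1.946 in from the vertical weld.
Polar moment about centroid: J = I_x + I_y = [6.5³/12 + 2×6×3.25²] + [6.5×1.946² + 2(6³/12 + 6×1.054²)] = 223.6 in³.
Direct shear f_v = P/L_w = 20.9 / 18.5 = 1.13 kip/in (vertical).
Torsion M = P·e = 20.9 × 7 = 146.3 kip·in.
Critical point at (x, y) = (4.054, 3.25) from centroid. f_tx = M·y/J = 2.127 kip/in; f_ty = M·x/J = 2.653 kip/in.
Resultant f_max = √[f_tx² + (f_v + f_ty)²] = √[2.127² + (1.13 + 2.653)²] = 4.339 kip/in.
Capacity per unit length: φr_n = 0.75 × 0.6 × 90 × (0.707 × 0.1875) = 5.369 kip/in.
4.339 ≤ 5.369 → adequate.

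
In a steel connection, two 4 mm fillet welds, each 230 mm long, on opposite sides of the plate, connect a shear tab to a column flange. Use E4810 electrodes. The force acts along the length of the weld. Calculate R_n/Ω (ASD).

R_n/Ω ≈ 187 kN

E48XX → F_EXX = 480 MPa.
Effective throat t_e = 0.707 × 4 = 2.828 mm.
Total length L = 460 mm; A_we = 2.828 × 460 = 1301 mm².
F_nw = 0.6 F_EXX = 0.6 × 480 = 288 MPa.
R_n = 288 × 1301 × 10⁻³ = 374.7 kN; R_n/Ω = 374.7/2.0 = 187.3 kN.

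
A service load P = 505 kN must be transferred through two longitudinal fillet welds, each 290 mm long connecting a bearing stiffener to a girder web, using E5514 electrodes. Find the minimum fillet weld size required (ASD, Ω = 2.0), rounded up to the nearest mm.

w = 8 mm

E55XX → F_EXX = 550 MPa.
Total weld length L = 580 mm.
Required throat t_e = P × Ω / (0.6 F_EXX × L) = 505 × 2.0 / (0.6 × 550 × 580 × 10⁻³) = 5.277 mm.
Required leg w = t_e / 0.707 = 7.464 mm → use 8 mm.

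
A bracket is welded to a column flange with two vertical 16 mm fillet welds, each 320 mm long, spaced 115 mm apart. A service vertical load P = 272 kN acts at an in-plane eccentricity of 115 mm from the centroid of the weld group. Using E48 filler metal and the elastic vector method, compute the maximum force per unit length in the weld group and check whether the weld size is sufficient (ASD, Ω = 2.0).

f_max ≈ 935 N/mm; adequate

E48XX → F_EXX = 480 MPa.
Total weld length L_w = 640 mm. Treat welds as unit-width lines.
Polar moment about centroid: J = 2[d³/12 + d(b/2)²] = 2[320³/12 + 320×57.5²] = 7577000 mm³.
Direct shear f_v = P/L_w = 272×10³ / 640 = 425 N/mm (vertical).
Torsion M = P·e = 272×10³ × 115 = 31280000 N·mm.
Critical point at (x, y) = (57.5, 160) from centroid. f_tx = M·y/J = 660.5 N/mm; f_ty = M·x/J = 237.4 N/mm.
Resultant f_max = √[f_tx² + (f_v + f_ty)²] = √[660.5² + (425 + 237.4)²] = 935.4 N/mm.
Capacity per unit length: r_n/Ω = (1/2.0) × 0.6 × 480 × (0.707 × 16) = 1629 N/mm.
935.4 ≤ 1629 → adequate.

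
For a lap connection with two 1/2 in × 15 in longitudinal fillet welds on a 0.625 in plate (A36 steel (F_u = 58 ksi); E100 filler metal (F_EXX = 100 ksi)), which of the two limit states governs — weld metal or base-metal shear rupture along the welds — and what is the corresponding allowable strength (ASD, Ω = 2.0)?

R_n/Ω ≈ 318 kip (weld metal governs)

t_e = 0.707 × 0.5 = 0.3535 in; L = 30 in.
Weld metal: R_n/Ω = (1/2.0) × 0.6 × 100 × 0.3535 × 30 = 318.1 kip.
Base metal (shear rupture): R_n/Ω = (1/2.0) × 0.6 × 58 × 0.625 × 30 = 326.2 kip.
Governing: weld metal.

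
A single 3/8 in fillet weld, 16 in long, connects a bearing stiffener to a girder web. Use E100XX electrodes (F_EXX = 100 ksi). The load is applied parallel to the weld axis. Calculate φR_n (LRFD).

Effective throat t_e = 0.707 × 0.375 = 0.2651 in.
Total length L = 16 in; A_we = 0.2651 × 16 = 4.242 in².
F_nw = 0.6 F_EXX = 0.6 × 100 = 60 ksi.
φR_n = 0.75 × 60 × 4.242 = 190.9 kip.

φR_n ≈ 191 kip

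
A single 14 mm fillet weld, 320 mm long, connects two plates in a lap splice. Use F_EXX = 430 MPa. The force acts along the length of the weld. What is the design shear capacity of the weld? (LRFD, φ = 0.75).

φR_n ≈ 613 kN

Effective throat t_e = 0.707 × 14 = 9.898 mm.
Total length L = 320 mm; A_we = 9.898 × 320 = 3167 mm².
F_nw = 0.6 F_EXX = 0.6 × 430 = 258 MPa.
φR_n = 0.75 × 258 × 3167 × 10⁻³ = 612.9 kN.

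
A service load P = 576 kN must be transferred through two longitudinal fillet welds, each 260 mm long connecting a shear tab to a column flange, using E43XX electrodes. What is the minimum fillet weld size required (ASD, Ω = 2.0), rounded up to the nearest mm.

E43XX → F_EXX = 430 MPa.
Total weld length L = 520 mm.
Required throat t_e = P × Ω / (0.6 F_EXX × L) = 576 × 2.0 / (0.6 × 430 × 520 × 10⁻³) = 8.587 mm.
Required leg w = t_e / 0.707 = 12.15 mm → use 13 mm.

w = 13 mm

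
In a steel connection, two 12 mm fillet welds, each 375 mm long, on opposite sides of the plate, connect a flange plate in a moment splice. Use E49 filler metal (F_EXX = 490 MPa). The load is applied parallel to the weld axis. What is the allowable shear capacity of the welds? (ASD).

Effective throat t_e = 0.707 × 12 = 8.484 mm.
Total length L = 750 mm; A_we = 8.484 × 750 = 6363 mm².
F_nw = 0.6 F_EXX = 0.6 × 490 = 294 MPa.
R_n = 294 × 6363 × 10⁻³ = 1871 kN; R_n/Ω = 1871/2.0 = 935.4 kN.

R_n/Ω ≈ 935 kN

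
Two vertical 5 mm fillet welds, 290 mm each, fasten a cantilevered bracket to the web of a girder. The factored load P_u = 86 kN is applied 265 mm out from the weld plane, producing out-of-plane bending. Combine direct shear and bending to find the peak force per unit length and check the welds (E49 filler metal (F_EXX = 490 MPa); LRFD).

f_max ≈ 826 N/mm; NOT adequate

L_w = 2 × 290 = 580 mm; section modulus (unit throat) S = 2 × L²/6 = 28030 mm².
Direct shear f_v = P/L_w = 86×10³/580 = 148.3 N/mm.
Moment M = P × e = 86×10³ × 265 = 22790000 N·mm; bending f_b = M/S = 813 N/mm.
f_max = √(f_v² + f_b²) = √(148.3² + 813²) = 826.4 N/mm.
φr_n = 0.75 × 0.6 × 490 × (0.707 × 5) = 779.5 N/mm → NOT adequate.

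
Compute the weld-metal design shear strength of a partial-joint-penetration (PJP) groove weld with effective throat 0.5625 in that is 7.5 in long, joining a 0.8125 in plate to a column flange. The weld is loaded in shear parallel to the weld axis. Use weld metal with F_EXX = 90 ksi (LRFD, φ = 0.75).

Effective throat (given) t_e = 0.5625 in.
A_we = 0.5625 × 7.5 = 4.219 in².
F_nw = 0.6 F_EXX = 54 ksi.
φR_n = 0.75 × 54 × 4.219 = 170.9 kips.

φR_n ≈ 171 kips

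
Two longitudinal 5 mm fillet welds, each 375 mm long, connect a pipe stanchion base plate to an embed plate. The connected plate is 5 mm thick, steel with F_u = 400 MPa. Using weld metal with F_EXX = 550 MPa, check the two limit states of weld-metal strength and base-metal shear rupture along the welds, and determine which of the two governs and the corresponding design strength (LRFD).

t_e = 0.707 × 5 = 3.535 mm; L = 750 mm.
Weld metal: φR_n = 0.75 × 0.6 × 550 × 3.535 × 750 × 10⁻³ = 656.2 kN.
Base metal (shear rupture): φR_n = 0.75 × 0.6 × 400 × 5 × 750 × 10⁻³ = 675 kN.
Governing: weld metal.

φR_n ≈ 656 kN (weld metal governs)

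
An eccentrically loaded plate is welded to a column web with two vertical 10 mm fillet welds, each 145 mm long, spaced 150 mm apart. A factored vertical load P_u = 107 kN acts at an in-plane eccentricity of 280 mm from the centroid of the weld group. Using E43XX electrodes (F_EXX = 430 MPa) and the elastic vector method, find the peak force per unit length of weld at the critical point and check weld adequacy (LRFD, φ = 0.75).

f_max ≈ 1750 N/mm; NOT adequate

Total weld length L_w = 290 mm. Treat welds as unit-width lines.
Polar moment about centroid: J = 2[d³/12 + d(b/2)²] = 2[145³/12 + 145×75²] = 2139000 mm³.
Direct shear f_v = P/L_w = 107×10³ / 290 = 369 N/mm (vertical).
Torsion M = P·e = 107×10³ × 280 = 29960000 N·mm.
Critical point at (x, y) = (75, 72.5) from centroid. f_tx = M·y/J = 1015 N/mm; f_ty = M·x/J = 1050 N/mm.
Resultant f_max = √[f_tx² + (f_v + f_ty)²] = √[1015² + (369 + 1050)²] = 1745 N/mm.
Capacity per unit length: φr_n = 0.75 × 0.6 × 430 × (0.707 × 10) = 1368 N/mm.
1745 > 1368 → NOT adequate.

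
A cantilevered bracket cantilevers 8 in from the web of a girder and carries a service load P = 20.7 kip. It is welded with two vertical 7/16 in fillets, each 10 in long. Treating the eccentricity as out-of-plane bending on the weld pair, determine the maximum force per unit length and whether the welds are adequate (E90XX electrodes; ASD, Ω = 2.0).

f_max ≈ 5.07 kip/in; adequate

E90XX → F_EXX = 90 ksi.
L_w = 2 × 10 = 20 in; section modulus (unit throat) S = 2 × L²/6 = 33.33 in².
Direct shear f_v = P/L_w = 20.7/20 = 1.035 kip/in.
Moment M = P × e = 20.7 × 8 = 165.6 kip·in; bending f_b = M/S = 4.968 kip/in.
f_max = √(f_v² + f_b²) = √(1.035² + 4.968²) = 5.075 kip/in.
r_n/Ω = (1/2.0) × 0.6 × 90 × (0.707 × 0.4375) = 8.351 kip/in → adequate.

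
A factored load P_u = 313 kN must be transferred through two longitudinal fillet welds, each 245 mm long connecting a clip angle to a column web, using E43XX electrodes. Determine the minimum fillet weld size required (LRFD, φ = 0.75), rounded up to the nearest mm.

w = 5 mm

E43XX → F_EXX = 430 MPa.
Total weld length L = 490 mm.
Required throat t_e = P_u / (φ × 0.6 F_EXX × L) = 313 / (0.75 × 0.6 × 430 × 490 × 10⁻³) = 3.301 mm.
Required leg w = t_e / 0.707 = 4.669 mm → use 5 mm.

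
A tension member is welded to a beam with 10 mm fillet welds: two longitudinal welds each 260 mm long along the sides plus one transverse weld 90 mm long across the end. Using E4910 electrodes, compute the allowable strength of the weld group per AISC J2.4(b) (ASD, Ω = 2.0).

R_n/Ω ≈ 634 kN

E49XX → F_EXX = 490 MPa.
t_e = 0.707 × 10 = 7.07 mm.
R_nwl = 0.6 × 490 × 7.07 × 520 × 10⁻³ = 1081 kN (longitudinal, 2 welds).
R_nwt = 0.6 × 490 × 7.07 × 90 × 10⁻³ = 187.1 kN (transverse, base value).
(i) R_nwl + R_nwt = 1268 kN; (ii) 0.85 R_nwl + 1.5 R_nwt = 1199 kN.
R_n = max = 1268 kN [governs: (i)]; R_n/Ω = 634 kN.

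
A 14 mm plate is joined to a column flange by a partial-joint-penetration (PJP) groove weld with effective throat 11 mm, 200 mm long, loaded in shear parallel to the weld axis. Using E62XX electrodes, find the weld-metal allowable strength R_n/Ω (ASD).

R_n/Ω ≈ 409 kN

E62XX → F_EXX = 620 MPa.
Effective throat (given) t_e = 11 mm.
A_we = 11 × 200 = 2200 mm².
F_nw = 0.6 F_EXX = 372 MPa.
R_n/Ω = (372 × 2200) / 2.0 × 10⁻³ = 409.2 kN.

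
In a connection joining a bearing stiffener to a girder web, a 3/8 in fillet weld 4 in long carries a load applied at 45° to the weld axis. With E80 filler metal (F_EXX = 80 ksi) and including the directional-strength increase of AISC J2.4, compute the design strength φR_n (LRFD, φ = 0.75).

t_e = 0.707 × 0.375 = 0.2651 in; A_we = 0.2651 × 4 = 1.06 in².
Directional factor: 1.0 + 0.5 sin^1.5(45°) = 1.297.
F_nw = 0.6 × 80 × 1.297 = 62.27 ksi.
φR_n = 0.75 × 62.27 × 1.06 = 49.53 kips.

φR_n ≈ 49.5 kips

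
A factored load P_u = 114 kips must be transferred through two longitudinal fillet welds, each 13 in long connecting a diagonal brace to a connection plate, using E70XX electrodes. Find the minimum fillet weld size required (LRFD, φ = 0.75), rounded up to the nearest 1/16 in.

w = 1/4 in

E70XX → F_EXX = 70 ksi.
Total weld length L = 26 in.
Required throat t_e = P_u / (φ × 0.6 F_EXX × L) = 114 / (0.75 × 0.6 × 70 × 26) = 0.1392 in.
Required leg w = t_e / 0.707 = 0.1969 in → use 1/4 in.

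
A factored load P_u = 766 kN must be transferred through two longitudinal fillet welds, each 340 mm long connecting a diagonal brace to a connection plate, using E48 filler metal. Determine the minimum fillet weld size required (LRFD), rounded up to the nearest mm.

w = 8 mm

E48XX → F_EXX = 480 MPa.
Total weld length L = 680 mm.
Required throat t_e = P_u / (φ × 0.6 F_EXX × L) = 766 / (0.75 × 0.6 × 480 × 680 × 10⁻³) = 5.215 mm.
Required leg w = t_e / 0.707 = 7.376 mm → use 8 mm.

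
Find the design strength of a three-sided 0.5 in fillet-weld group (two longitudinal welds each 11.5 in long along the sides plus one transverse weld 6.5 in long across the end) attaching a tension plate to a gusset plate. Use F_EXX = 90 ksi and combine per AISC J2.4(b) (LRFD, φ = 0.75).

φR_n ≈ 422 kips

t_e = 0.707 × 0.5 = 0.3535 in.
R_nwl = 0.6 × 90 × 0.3535 × 23 = 439 kips (longitudinal, 2 welds).
R_nwt = 0.6 × 90 × 0.3535 × 6.5 = 124.1 kips (transverse, base value).
(i) R_nwl + R_nwt = 563.1 kips; (ii) 0.85 R_nwl + 1.5 R_nwt = 559.3 kips.
R_n = max = 563.1 kips [governs: (i)]; φR_n = 422.3 kips.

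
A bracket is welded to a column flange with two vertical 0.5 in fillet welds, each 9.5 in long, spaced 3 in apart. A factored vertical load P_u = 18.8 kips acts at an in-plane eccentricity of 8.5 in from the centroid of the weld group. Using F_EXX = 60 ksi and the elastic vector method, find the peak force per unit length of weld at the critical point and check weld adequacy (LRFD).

Total weld length L_w = 19 in. Treat welds as unit-width lines.
Polar moment about centroid: J = 2[d³/12 + d(b/2)²] = 2[9.5³/12 + 9.5×1.5²] = 185.6 in³.
Direct shear f_v = P/L_w = 18.8 / 19 = 0.9895 kip/in (vertical).
Torsion M = P·e = 18.8 × 8.5 = 159.8 kip·in.
Critical point at (x, y) = (1.5, 4.75) from centroid. f_tx = M·y/J = 4.089 kip/in; f_ty = M·x/J = 1.291 kip/in.
Resultant f_max = √[f_tx² + (f_v + f_ty)²] = √[4.089² + (0.9895 + 1.291)²] = 4.682 kip/in.
Capacity per unit length: φr_n = 0.75 × 0.6 × 60 × (0.707 × 0.5) = 9.544 kip/in.
4.682 ≤ 9.544 → adequate.

f_max ≈ 4.68 kip/in; adequate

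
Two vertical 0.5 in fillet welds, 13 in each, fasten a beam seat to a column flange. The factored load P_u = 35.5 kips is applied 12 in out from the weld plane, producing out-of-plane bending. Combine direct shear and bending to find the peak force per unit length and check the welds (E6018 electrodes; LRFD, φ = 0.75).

f_max ≈ 7.68 kip/in; adequate

E60XX → F_EXX = 60 ksi.
L_w = 2 × 13 = 26 in; section modulus (unit throat) S = 2 × L²/6 = 56.33 in².
Direct shear f_v = P/L_w = 35.5/26 = 1.365 kip/in.
Moment M = P × e = 35.5 × 12 = 426 kip·in; bending f_b = M/S = 7.562 kip/in.
f_max = √(f_v² + f_b²) = √(1.365² + 7.562²) = 7.684 kip/in.
φr_n = 0.75 × 0.6 × 60 × (0.707 × 0.5) = 9.544 kip/in → adequate.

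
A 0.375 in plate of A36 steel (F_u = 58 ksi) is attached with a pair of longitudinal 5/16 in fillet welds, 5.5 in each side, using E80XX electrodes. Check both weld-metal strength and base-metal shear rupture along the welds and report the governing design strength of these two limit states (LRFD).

φR_n ≈ 87.5 kips (weld metal governs)

E80XX → F_EXX = 80 ksi.
t_e = 0.707 × 0.3125 = 0.2209 in; L = 11 in.
Weld metal: φR_n = 0.75 × 0.6 × 80 × 0.2209 × 11 = 87.49 kips.
Base metal (shear rupture): φR_n = 0.75 × 0.6 × 58 × 0.375 × 11 = 107.7 kips.
Governing: weld metal.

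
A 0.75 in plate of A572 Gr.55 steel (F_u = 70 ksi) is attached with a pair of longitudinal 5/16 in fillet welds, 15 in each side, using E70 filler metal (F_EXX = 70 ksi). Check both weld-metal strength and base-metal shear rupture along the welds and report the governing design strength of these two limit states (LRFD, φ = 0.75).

φR_n ≈ 209 kips (weld metal governs)

t_e = 0.707 × 0.3125 = 0.2209 in; L = 30 in.
Weld metal: φR_n = 0.75 × 0.6 × 70 × 0.2209 × 30 = 208.8 kips.
Base metal (shear rupture): φR_n = 0.75 × 0.6 × 70 × 0.75 × 30 = 708.8 kips.
Governing: weld metal.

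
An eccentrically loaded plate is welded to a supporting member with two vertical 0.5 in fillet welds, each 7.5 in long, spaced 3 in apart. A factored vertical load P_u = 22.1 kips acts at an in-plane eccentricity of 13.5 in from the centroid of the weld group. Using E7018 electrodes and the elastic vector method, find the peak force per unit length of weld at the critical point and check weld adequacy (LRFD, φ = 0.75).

E70XX → F_EXX = 70 ksi.
Total weld length L_w = 15 in. Treat welds as unit-width lines.
Polar moment about centroid: J = 2[d³/12 + d(b/2)²] = 2[7.5³/12 + 7.5×1.5²] = 104.1 in³.
Direct shear f_v = P/L_w = 22.1 / 15 = 1.473 kip/in (vertical).
Torsion M = P·e = 22.1 × 13.5 = 298.35 kip·in.
Critical point at (x, y) = (1.5, 3.75) from centroid. f_tx = M·y/J = 10.75 kip/in; f_ty = M·x/J = 4.301 kip/in.
Resultant f_max = √[f_tx² + (f_v + f_ty)²] = √[10.75² + (1.473 + 4.301)²] = 12.2 kip/in.
Capacity per unit length: φr_n = 0.75 × 0.6 × 70 × (0.707 × 0.5) = 11.14 kip/in.
12.2 > 11.14 → NOT adequate.

f_max ≈ 12.2 kip/in; NOT adequate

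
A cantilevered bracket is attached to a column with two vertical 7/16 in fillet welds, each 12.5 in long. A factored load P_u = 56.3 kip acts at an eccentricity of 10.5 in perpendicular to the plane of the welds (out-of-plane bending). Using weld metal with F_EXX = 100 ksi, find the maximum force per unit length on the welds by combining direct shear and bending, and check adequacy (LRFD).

L_w = 2 × 12.5 = 25 in; section modulus (unit throat) S = 2 × L²/6 = 52.08 in².
Direct shear f_v = P/L_w = 56.3/25 = 2.252 kip/in.
Moment M = P × e = 56.3 × 10.5 = 591.15 kip·in; bending f_b = M/S = 11.35 kip/in.
f_max = √(f_v² + f_b²) = √(2.252² + 11.35²) = 11.57 kip/in.
φr_n = 0.75 × 0.6 × 100 × (0.707 × 0.4375) = 13.92 kip/in → adequate.

f_max ≈ 11.6 kip/in; adequate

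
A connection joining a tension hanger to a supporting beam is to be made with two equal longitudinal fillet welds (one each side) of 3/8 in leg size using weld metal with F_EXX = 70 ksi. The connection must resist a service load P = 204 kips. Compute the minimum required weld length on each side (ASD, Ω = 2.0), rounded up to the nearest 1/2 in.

Throat t_e = 0.707 × 0.375 = 0.2651 in.
r_n/Ω = (0.6 × 70 × 0.2651) / 2.0 = 5.568 kip/in.
L_req = P / (r_n/Ω) = 204 / 5.568 = 36.64 in total.
Per side: 36.64 / 2 = 18.32 in.
Round up → use L = 18.5 in on each side.

L = 18.5 in on each side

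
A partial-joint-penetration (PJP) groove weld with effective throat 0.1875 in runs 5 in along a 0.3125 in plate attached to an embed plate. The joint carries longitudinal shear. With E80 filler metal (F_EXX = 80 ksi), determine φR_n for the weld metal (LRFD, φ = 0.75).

Effective throat (given) t_e = 0.1875 in.
A_we = 0.1875 × 5 = 0.9375 in².
F_nw = 0.6 F_EXX = 48 ksi.
φR_n = 0.75 × 48 × 0.9375 = 33.75 kips.

φR_n ≈ 33.8 kips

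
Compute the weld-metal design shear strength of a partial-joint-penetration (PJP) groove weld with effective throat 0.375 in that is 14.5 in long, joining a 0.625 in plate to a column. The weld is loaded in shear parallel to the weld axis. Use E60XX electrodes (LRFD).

E60XX → F_EXX = 60 ksi.
Effective throat (given) t_e = 0.375 in.
A_we = 0.375 × 14.5 = 5.438 in².
F_nw = 0.6 F_EXX = 36 ksi.
φR_n = 0.75 × 36 × 5.438 = 146.8 kips.

φR_n ≈ 147 kips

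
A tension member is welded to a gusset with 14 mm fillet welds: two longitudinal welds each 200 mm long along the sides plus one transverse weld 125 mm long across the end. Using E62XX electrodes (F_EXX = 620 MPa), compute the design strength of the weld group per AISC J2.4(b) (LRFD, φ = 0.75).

t_e = 0.707 × 14 = 9.898 mm.
R_nwl = 0.6 × 620 × 9.898 × 400 × 10⁻³ = 1473 kN (longitudinal, 2 welds).
R_nwt = 0.6 × 620 × 9.898 × 125 × 10⁻³ = 460.3 kN (transverse, base value).
(i) R_nwl + R_nwt = 1933 kN; (ii) 0.85 R_nwl + 1.5 R_nwt = 1942 kN.
R_n = max = 1942 kN [governs: (ii)]; φR_n = 1457 kN.

φR_n ≈ 1460 kN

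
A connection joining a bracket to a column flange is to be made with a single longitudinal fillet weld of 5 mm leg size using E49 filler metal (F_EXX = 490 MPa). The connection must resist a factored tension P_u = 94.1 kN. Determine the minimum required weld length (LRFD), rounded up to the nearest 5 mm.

Throat t_e = 0.707 × 5 = 3.535 mm.
φr_n = 0.75 × 0.6 × 490 × 3.535 × 10⁻³ = 0.7795 kN/mm.
L_req = P_u / φr_n = 94.1 / 0.7795 = 120.7 mm total.
Round up → use L = 125 mm.

L = 125 mm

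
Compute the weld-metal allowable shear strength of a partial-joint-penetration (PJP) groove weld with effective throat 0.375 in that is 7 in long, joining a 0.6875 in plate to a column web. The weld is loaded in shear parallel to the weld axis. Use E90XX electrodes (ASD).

R_n/Ω ≈ 70.9 kips

E90XX → F_EXX = 90 ksi.
Effective throat (given) t_e = 0.375 in.
A_we = 0.375 × 7 = 2.625 in².
F_nw = 0.6 F_EXX = 54 ksi.
R_n/Ω = (54 × 2.625) / 2.0 = 70.88 kips.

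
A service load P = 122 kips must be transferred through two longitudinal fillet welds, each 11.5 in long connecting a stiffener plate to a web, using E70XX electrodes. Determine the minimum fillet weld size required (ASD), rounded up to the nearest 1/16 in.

E70XX → F_EXX = 70 ksi.
Total weld length L = 23 in.
Required throat t_e = P × Ω / (0.6 F_EXX × L) = 122 × 2.0 / (0.6 × 70 × 23) = 0.2526 in.
Required leg w = t_e / 0.707 = 0.3573 in → use 3/8 in.

w = 3/8 in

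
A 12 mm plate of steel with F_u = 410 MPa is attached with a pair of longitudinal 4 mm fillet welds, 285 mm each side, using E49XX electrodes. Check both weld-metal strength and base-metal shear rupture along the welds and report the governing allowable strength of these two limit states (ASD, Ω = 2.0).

R_n/Ω ≈ 237 kN (weld metal governs)

E49XX → F_EXX = 490 MPa.
t_e = 0.707 × 4 = 2.828 mm; L = 570 mm.
Weld metal: R_n/Ω = (1/2.0) × 0.6 × 490 × 2.828 × 570 × 10⁻³ = 237 kN.
Base metal (shear rupture): R_n/Ω = (1/2.0) × 0.6 × 410 × 12 × 570 × 10⁻³ = 841.3 kN.
Governing: weld metal.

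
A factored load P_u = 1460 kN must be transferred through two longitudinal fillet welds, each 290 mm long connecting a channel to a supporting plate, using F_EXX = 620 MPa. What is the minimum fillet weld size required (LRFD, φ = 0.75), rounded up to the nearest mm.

w = 13 mm

Total weld length L = 580 mm.
Required throat t_e = P_u / (φ × 0.6 F_EXX × L) = 1460 / (0.75 × 0.6 × 620 × 580 × 10⁻³) = 9.022 mm.
Required leg w = t_e / 0.707 = 12.76 mm → use 13 mm.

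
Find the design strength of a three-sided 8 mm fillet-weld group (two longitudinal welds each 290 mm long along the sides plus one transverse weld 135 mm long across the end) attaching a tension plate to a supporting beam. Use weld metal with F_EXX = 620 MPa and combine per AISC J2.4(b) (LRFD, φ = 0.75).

t_e = 0.707 × 8 = 5.656 mm.
R_nwl = 0.6 × 620 × 5.656 × 580 × 10⁻³ = 1220 kN (longitudinal, 2 welds).
R_nwt = 0.6 × 620 × 5.656 × 135 × 10⁻³ = 284 kN (transverse, base value).
(i) R_nwl + R_nwt = 1504 kN; (ii) 0.85 R_nwl + 1.5 R_nwt = 1463 kN.
R_n = max = 1504 kN [governs: (i)]; φR_n = 1128 kN.

φR_n ≈ 1130 kN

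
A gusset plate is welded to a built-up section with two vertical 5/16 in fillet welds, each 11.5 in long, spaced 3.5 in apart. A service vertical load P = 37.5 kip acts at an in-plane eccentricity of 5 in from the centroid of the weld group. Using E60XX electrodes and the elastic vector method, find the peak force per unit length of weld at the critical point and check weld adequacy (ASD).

E60XX → F_EXX = 60 ksi.
Total weld length L_w = 23 in. Treat welds as unit-width lines.
Polar moment about centroid: J = 2[d³/12 + d(b/2)²] = 2[11.5³/12 + 11.5×1.75²] = 323.9 in³.
Direct shear f_v = P/L_w = 37.5 / 23 = 1.63 kip/in (vertical).
Torsion M = P·e = 37.5 × 5 = 187.5 kip·in.
Critical point at (x, y) = (1.75, 5.75) from centroid. f_tx = M·y/J = 3.328 kip/in; f_ty = M·x/J = 1.013 kip/in.
Resultant f_max = √[f_tx² + (f_v + f_ty)²] = √[3.328² + (1.63 + 1.013)²] = 4.25 kip/in.
Capacity per unit length: r_n/Ω = (1/2.0) × 0.6 × 60 × (0.707 × 0.3125) = 3.977 kip/in.
4.25 > 3.977 → NOT adequate.

f_max ≈ 4.25 kip/in; NOT adequate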